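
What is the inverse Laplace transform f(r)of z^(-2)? r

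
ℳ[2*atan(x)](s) -pi*sec(pi*s/2)/s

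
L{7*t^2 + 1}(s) 14/s^3 + 1/s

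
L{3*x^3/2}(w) 9/w^4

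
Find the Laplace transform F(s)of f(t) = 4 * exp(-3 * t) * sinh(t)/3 4/(3 * ((s + 3)^2 - 1))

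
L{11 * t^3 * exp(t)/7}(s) 66/(7 * (s - 1)^4)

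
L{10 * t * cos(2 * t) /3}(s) 10 * (s^2 - 4) /(3 * (s^2 + 4) ^2) 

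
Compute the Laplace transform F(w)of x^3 6/w^4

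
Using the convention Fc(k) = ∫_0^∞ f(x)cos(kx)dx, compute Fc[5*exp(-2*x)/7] 10/(7*(k^2 + 4))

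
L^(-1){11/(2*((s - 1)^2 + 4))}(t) 11*exp(t)*sin(2*t)/4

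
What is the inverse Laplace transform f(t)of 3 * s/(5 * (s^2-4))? 3 * cosh(2 * t)/5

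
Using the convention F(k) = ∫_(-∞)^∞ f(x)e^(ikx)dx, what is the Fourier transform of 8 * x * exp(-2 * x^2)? sqrt(2) * I * sqrt(pi) * k * exp(-k^2/8)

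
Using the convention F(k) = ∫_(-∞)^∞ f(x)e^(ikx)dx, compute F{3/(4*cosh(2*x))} 3*pi/(8*cosh(pi*k/4))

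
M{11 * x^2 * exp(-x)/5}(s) 11 * gamma(s + 2)/5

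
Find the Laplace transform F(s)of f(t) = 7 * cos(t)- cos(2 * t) 7 * s/(s^2+1)- s/(s^2+4)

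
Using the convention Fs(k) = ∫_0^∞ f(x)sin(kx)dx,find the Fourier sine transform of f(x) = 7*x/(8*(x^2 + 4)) 7*pi*exp(-2*k)/16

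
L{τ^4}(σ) 24/σ^5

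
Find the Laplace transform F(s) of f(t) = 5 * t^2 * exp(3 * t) 10/(s - 3) ^3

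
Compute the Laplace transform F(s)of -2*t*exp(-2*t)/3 -2/(3*(s + 2)^2)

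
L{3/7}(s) 3/(7 * s)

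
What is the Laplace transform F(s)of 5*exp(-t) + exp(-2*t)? 1/(s + 2) + 5/(s + 1)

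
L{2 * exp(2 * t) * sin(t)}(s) 2/((s - 2)^2 + 1)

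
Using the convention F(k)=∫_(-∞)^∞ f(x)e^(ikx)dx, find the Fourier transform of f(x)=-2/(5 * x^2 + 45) -2 * pi * exp(-3 * Abs(k))/15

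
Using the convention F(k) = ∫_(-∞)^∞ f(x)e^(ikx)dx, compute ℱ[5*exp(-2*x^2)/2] 5*sqrt(2)*sqrt(pi)*exp(-k^2/8)/4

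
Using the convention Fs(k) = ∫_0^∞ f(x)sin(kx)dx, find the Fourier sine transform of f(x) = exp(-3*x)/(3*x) atan(k/3)/3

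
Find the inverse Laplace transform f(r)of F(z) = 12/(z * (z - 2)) 12 * exp(r) * sinh(r)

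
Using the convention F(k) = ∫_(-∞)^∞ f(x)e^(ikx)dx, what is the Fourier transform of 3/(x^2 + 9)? pi*exp(-3*Abs(k))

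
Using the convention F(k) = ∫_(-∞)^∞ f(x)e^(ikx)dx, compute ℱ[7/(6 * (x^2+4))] 7 * pi * exp(-2 * Abs(k))/12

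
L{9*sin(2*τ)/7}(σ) 18/(7*(σ^2 + 4))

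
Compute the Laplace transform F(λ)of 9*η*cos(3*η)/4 9*(λ^2 - 9)/(4*(λ^2 + 9)^2)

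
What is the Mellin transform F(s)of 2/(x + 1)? 2*pi*csc(pi*s)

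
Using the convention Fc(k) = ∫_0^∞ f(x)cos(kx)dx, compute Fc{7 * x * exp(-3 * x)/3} 7 * (9 - k^2)/(3 * (k^2 + 9)^2)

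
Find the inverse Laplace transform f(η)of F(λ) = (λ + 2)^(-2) η * exp(-2 * η)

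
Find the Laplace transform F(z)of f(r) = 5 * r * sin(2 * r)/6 10 * z/(3 * (z^2+4)^2)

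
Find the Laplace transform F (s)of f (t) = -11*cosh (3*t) -11*s/ (s^2 - 9)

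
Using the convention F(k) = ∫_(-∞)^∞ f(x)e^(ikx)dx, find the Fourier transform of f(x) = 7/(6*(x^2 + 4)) 7*pi*exp(-2*Abs(k))/12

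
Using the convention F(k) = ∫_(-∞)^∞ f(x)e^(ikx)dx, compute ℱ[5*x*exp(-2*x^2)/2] 5*sqrt(2)*I*sqrt(pi)*k*exp(-k^2/8)/16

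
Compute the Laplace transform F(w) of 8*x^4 192/w^5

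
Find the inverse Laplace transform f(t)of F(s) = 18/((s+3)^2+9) 6*exp(-3*t)*sin(3*t)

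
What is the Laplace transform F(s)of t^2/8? 1/(4 * s^3)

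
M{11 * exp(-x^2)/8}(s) 11 * gamma(s/2)/16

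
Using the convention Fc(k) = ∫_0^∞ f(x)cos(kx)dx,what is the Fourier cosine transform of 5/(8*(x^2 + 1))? 5*pi*exp(-k)/16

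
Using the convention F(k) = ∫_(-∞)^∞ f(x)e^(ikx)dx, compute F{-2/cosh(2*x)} -pi/cosh(pi*k/4)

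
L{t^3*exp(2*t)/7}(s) 6/(7*(s - 2)^4)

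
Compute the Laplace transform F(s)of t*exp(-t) (s + 1)^(-2)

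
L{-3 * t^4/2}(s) -36/s^5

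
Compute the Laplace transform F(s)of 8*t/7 8/(7*s^2)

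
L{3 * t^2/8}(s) 3/(4 * s^3)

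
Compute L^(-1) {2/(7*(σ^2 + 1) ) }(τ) 2*sin(τ) /7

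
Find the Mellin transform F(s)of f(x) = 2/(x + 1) 2 * pi * csc(pi * s)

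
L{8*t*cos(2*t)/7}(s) 8*(s^2-4)/(7*(s^2 + 4)^2)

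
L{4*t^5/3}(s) 160/s^6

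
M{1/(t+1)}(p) pi*csc(pi*p)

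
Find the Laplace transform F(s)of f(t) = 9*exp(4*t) 9/(s - 4)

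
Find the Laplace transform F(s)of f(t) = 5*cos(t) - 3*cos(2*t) 5*s/(s^2+1) - 3*s/(s^2+4)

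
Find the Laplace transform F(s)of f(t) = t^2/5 2/(5 * s^3)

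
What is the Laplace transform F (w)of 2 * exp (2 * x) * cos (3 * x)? 2 * (w - 2)/ ( (w - 2)^2 + 9)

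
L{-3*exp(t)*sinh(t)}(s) -3/(s*(s - 2))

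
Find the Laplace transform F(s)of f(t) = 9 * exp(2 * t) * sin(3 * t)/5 27/(5 * ((s - 2)^2+9))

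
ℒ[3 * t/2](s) 3/(2 * s^2)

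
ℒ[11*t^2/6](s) 11/ (3*s^3) 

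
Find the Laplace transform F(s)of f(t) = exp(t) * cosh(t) (s - 1)/(s * (s - 2))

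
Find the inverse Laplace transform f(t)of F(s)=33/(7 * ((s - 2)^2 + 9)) 11 * exp(2 * t) * sin(3 * t)/7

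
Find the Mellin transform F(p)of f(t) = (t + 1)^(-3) pi*(p - 2)*(p - 1)/(2*sin(pi*p))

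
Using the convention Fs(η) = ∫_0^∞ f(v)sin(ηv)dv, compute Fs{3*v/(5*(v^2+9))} 3*pi*exp(-3*η)/10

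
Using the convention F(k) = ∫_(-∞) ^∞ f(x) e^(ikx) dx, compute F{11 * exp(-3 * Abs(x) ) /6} 11/(k^2 + 9) 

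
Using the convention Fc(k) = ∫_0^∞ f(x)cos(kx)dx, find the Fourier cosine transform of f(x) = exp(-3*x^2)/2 sqrt(3)*sqrt(pi)*exp(-k^2/12)/12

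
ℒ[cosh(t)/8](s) s/(8 * (s^2-1))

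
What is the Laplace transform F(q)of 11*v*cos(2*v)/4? 11*(q^2 - 4)/(4*(q^2 + 4)^2)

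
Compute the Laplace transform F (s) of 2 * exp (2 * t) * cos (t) 2 * (s - 2) / ( (s - 2) ^2 + 1) 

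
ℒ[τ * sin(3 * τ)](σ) 6 * σ/(σ^2 + 9)^2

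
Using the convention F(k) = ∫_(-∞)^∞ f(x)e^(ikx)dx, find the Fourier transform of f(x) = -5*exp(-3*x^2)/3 -5*sqrt(3)*sqrt(pi)*exp(-k^2/12)/9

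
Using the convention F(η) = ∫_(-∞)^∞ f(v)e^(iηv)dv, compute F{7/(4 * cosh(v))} 7 * pi/(4 * cosh(pi * η/2))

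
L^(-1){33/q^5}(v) 11*v^4/8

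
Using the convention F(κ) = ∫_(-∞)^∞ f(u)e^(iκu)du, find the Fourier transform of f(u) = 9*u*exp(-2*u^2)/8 9*sqrt(2)*I*sqrt(pi)*κ*exp(-κ^2/8)/64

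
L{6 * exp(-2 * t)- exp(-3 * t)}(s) 6/(s + 2)-1/(s + 3)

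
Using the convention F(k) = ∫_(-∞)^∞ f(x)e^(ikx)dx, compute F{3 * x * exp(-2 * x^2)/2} 3 * sqrt(2) * I * sqrt(pi) * k * exp(-k^2/8)/16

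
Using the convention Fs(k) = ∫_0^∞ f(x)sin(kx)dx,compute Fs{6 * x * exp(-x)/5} 12 * k/(5 * (k^2 + 1)^2)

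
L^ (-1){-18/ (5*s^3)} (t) -9*t^2/5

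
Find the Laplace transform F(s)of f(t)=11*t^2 22/s^3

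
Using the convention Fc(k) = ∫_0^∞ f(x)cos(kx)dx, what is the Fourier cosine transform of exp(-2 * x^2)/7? sqrt(2) * sqrt(pi) * exp(-k^2/8)/28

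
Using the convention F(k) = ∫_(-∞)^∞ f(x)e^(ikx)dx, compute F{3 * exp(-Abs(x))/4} 3/(2 * (k^2 + 1))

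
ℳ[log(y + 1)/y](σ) -pi*csc(pi*σ)/(σ - 1)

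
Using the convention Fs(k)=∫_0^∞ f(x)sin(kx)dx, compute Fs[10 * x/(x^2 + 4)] 5 * pi * exp(-2 * k)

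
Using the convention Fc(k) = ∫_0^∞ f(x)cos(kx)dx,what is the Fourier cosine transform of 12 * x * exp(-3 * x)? 12 * (9 - k^2)/(k^2 + 9)^2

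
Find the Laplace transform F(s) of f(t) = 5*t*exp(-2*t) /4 5/(4*(s+2) ^2) 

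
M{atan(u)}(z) -pi * sec(pi * z/2)/(2 * z)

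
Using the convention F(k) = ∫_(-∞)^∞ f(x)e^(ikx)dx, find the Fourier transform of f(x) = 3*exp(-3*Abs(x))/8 9/(4*(k^2 + 9))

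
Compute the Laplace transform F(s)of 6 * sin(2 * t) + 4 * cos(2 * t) 12/(s^2 + 4) + 4 * s/(s^2 + 4)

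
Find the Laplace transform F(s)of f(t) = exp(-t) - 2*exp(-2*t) 1/(s+1) - 2/(s+2)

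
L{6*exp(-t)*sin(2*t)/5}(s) 12/(5*((s + 1)^2 + 4))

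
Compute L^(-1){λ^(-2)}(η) η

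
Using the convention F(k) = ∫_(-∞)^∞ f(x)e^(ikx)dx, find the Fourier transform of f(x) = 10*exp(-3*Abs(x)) 60/(k^2 + 9)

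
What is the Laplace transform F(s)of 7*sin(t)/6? 7/(6*(s^2 + 1))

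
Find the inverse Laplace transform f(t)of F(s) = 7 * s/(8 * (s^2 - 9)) 7 * cosh(3 * t)/8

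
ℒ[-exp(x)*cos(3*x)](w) (1 - w)/((w - 1)^2 + 9)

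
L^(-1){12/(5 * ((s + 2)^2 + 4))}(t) 6 * exp(-2 * t) * sin(2 * t)/5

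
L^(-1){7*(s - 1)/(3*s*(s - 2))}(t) 7*exp(t)*cosh(t)/3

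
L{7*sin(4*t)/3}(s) 28/(3*(s^2 + 16))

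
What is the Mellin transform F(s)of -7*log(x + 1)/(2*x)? 7*pi*csc(pi*s)/(2*(s - 1))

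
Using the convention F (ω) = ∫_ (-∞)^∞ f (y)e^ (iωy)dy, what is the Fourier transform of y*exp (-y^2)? I*sqrt (pi)*ω*exp (-ω^2/4)/2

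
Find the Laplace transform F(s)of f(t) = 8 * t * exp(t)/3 8/(3 * (s - 1)^2)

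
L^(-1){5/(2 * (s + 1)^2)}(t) 5 * t * exp(-t)/2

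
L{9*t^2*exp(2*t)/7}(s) 18/(7*(s - 2)^3)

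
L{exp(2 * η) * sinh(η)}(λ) 1/((λ - 2)^2 - 1)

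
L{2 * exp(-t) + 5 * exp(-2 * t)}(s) 5/(s + 2) + 2/(s + 1)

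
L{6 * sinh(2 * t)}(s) 12/(s^2 - 4)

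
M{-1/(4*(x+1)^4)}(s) pi*(s - 3)*(s - 2)*(s - 1)/(24*sin(pi*s))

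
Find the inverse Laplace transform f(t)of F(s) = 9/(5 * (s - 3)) 9 * exp(3 * t)/5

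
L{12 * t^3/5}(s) 72/(5 * s^4)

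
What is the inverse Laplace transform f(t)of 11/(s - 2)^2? 11 * t * exp(2 * t)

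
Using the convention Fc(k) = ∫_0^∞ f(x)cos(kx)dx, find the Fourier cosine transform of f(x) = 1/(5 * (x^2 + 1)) pi * exp(-k)/10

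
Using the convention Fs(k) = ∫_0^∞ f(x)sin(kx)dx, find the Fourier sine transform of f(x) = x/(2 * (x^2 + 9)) pi * exp(-3 * k)/4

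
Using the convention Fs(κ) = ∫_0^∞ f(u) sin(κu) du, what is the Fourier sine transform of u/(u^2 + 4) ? pi*exp(-2*κ) /2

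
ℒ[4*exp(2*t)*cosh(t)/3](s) 4*(s - 2)/(3*((s - 2)^2-1))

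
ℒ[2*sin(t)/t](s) 2*atan(1/s)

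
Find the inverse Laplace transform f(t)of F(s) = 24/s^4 4 * t^3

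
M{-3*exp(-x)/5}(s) -3*gamma(s)/5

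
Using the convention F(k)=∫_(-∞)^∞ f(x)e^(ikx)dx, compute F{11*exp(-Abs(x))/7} 22/(7*(k^2 + 1))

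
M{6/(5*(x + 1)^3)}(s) 3*pi*(s - 2)*(s - 1)/(5*sin(pi*s))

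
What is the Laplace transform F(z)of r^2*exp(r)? 2/(z - 1)^3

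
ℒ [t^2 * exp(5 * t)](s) 2/(s - 5) ^3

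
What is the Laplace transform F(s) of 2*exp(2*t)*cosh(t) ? 2*(s - 2) /((s - 2) ^2 - 1) 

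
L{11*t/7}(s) 11/(7*s^2)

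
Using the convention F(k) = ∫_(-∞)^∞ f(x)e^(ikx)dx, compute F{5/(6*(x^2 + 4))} 5*pi*exp(-2*Abs(k))/12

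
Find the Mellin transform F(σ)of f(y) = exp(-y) gamma(σ)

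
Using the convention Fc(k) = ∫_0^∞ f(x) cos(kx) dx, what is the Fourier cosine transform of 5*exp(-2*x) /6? 5/(3*(k^2+4) ) 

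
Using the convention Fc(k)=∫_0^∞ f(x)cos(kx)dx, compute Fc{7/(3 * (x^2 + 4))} 7 * pi * exp(-2 * k)/12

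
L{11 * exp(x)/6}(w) 11/(6 * (w - 1))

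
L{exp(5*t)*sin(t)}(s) 1/((s - 5)^2+1)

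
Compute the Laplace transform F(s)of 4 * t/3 4/(3 * s^2)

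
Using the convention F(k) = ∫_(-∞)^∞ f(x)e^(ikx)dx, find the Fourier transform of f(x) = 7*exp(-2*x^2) 7*sqrt(2)*sqrt(pi)*exp(-k^2/8)/2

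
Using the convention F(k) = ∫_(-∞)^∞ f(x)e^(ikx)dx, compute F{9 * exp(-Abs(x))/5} 18/(5 * (k^2 + 1))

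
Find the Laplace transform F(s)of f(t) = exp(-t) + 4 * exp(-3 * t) 4/(s + 3) + 1/(s + 1)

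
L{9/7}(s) 9/(7 * s)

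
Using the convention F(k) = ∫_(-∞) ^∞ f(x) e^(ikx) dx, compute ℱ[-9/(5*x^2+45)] -3*pi*exp(-3*Abs(k) ) /5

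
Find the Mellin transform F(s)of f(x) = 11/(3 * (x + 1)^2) -11 * pi * (s - 1)/(3 * sin(pi * s))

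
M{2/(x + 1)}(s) 2*pi*csc(pi*s)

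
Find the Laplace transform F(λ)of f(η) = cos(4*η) λ/(λ^2 + 16)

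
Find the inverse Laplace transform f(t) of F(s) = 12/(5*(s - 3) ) 12*exp(3*t) /5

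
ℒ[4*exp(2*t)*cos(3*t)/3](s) 4*(s - 2)/(3*((s - 2)^2 + 9))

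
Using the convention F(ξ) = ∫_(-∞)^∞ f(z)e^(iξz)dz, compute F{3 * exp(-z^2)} 3 * sqrt(pi) * exp(-ξ^2/4)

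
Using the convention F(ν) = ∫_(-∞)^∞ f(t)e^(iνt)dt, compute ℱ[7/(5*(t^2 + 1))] 7*pi*exp(-Abs(ν))/5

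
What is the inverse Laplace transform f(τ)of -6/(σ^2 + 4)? -3 * sin(2 * τ)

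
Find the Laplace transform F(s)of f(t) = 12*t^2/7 24/(7*s^3)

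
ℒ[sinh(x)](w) 1/(w^2 - 1)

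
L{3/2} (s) 3/ (2*s)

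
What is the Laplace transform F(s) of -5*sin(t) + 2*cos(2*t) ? 2*s/(s^2 + 4)-5/(s^2 + 1) 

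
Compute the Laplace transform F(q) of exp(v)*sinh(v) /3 1/(3*q*(q - 2) ) 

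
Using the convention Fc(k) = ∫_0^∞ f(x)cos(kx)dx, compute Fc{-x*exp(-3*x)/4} (k^2-9)/(4*(k^2 + 9)^2)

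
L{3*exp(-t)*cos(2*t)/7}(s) 3*(s + 1)/(7*((s + 1)^2 + 4))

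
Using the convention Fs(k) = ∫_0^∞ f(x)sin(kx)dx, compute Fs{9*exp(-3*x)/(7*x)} 9*atan(k/3)/7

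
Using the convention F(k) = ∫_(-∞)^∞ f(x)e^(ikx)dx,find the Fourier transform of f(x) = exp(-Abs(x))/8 1/(4 * (k^2 + 1))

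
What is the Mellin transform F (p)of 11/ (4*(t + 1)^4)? 11*gamma (p)*gamma (4 - p)/24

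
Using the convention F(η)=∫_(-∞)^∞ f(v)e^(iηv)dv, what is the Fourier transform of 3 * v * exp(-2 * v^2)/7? 3 * sqrt(2) * I * sqrt(pi) * η * exp(-η^2/8)/56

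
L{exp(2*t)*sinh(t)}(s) 1/((s - 2)^2 - 1)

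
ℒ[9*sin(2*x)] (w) 18/(w^2 + 4)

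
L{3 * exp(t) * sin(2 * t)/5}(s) 6/(5 * ((s - 1)^2 + 4))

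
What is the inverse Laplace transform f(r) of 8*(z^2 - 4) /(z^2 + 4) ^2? 8*r*cos(2*r) 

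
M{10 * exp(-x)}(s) 10 * gamma(s)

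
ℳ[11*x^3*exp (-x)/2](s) 11*gamma (s + 3)/2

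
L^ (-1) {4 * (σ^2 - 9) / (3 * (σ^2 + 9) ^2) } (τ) 4 * τ * cos (3 * τ) /3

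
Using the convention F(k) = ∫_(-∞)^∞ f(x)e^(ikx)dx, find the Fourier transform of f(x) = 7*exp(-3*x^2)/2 7*sqrt(3)*sqrt(pi)*exp(-k^2/12)/6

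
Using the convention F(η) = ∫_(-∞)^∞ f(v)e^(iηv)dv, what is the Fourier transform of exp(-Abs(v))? 2/(η^2 + 1)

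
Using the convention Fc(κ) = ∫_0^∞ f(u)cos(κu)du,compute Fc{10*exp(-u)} 10/(κ^2 + 1)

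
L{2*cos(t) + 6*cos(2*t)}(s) 6*s/(s^2 + 4) + 2*s/(s^2 + 1)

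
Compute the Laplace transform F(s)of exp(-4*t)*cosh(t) (s + 4)/((s + 4)^2 - 1)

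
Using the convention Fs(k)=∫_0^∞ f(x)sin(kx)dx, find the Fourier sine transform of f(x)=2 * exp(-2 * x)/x 2 * atan(k/2)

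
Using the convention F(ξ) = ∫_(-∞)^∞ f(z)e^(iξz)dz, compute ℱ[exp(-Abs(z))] 2/(ξ^2+1)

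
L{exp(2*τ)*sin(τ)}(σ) 1/((σ - 2)^2 + 1)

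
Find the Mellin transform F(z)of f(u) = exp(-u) gamma(z)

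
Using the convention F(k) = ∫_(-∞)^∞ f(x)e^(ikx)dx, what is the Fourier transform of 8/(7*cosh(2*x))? 4*pi/(7*cosh(pi*k/4))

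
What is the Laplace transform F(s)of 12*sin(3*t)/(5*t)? 12*atan(3/s)/5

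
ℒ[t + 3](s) s^ (-2) + 3/s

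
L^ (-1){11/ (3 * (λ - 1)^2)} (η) 11 * η * exp (η)/3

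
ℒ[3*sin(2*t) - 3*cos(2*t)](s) 6/(s^2 + 4) - 3*s/(s^2 + 4)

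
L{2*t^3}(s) 12/s^4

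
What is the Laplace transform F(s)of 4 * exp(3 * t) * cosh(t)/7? 4 * (s - 3)/(7 * ((s - 3)^2 - 1))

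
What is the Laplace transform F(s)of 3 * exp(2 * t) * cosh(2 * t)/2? 3 * (s - 2)/(2 * s * (s - 4))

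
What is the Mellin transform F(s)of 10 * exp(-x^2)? 5 * gamma(s/2)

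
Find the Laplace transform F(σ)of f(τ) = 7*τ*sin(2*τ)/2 14*σ/(σ^2 + 4)^2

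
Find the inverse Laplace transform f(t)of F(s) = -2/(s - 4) -2*exp(4*t)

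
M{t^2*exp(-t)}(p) gamma(p+2)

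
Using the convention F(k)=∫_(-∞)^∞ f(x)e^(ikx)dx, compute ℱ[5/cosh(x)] 5*pi/cosh(pi*k/2)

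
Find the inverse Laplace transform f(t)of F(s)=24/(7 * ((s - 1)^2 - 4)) 12 * exp(t) * sinh(2 * t)/7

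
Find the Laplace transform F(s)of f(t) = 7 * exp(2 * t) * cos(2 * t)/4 7 * (s - 2)/(4 * ((s - 2)^2+4))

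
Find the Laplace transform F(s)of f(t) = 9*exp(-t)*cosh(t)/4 9*(s + 1)/(4*s*(s + 2))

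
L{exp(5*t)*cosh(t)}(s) (s - 5)/((s - 5)^2 - 1)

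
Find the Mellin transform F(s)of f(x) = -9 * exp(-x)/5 -9 * gamma(s)/5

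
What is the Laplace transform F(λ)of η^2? 2/λ^3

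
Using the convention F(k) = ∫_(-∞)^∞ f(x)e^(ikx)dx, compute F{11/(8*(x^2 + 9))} 11*pi*exp(-3*Abs(k))/24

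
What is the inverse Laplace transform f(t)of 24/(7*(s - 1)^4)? 4*t^3*exp(t)/7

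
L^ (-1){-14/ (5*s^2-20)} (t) -7*sinh (2*t)/5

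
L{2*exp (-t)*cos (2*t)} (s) 2*(s + 1)/ ( (s + 1)^2 + 4)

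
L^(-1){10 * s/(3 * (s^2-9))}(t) 10 * cosh(3 * t)/3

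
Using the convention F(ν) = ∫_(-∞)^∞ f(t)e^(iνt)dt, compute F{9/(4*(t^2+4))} 9*pi*exp(-2*Abs(ν))/8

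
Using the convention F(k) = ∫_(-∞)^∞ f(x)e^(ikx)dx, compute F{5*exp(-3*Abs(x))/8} 15/(4*(k^2 + 9))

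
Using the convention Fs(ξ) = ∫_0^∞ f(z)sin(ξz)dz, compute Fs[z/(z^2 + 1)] pi*exp(-ξ)/2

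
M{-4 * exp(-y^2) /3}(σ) -2 * gamma(σ/2) /3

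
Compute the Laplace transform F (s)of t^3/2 3/s^4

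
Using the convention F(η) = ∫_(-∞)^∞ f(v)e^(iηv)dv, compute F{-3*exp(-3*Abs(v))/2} -9/(η^2 + 9)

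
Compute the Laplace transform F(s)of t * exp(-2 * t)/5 1/(5 * (s + 2)^2)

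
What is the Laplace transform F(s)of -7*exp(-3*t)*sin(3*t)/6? -7/(2*(s+3)^2+18)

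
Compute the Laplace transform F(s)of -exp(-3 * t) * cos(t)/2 (-s - 3)/(2 * ((s + 3)^2 + 1))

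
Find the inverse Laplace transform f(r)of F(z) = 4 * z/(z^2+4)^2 r * sin(2 * r)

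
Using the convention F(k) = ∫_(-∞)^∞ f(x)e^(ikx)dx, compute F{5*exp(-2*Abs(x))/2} 10/(k^2 + 4)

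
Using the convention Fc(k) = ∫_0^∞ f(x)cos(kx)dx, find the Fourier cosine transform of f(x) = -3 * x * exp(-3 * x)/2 3 * (k^2 - 9)/(2 * (k^2 + 9)^2)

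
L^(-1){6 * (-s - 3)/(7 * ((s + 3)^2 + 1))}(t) -6 * exp(-3 * t) * cos(t)/7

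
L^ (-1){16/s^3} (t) 8*t^2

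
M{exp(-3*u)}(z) gamma(z)/3^z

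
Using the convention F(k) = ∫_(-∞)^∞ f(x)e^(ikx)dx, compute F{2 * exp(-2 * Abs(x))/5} 8/(5 * (k^2 + 4))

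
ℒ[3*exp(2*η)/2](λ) 3/(2*(λ - 2))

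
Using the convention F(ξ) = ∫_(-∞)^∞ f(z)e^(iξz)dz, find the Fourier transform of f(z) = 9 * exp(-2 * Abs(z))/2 18/(ξ^2 + 4)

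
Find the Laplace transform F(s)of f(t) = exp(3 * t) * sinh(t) 1/((s - 3)^2 - 1)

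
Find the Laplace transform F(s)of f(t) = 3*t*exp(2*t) 3/(s - 2)^2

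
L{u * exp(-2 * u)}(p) (p + 2)^(-2)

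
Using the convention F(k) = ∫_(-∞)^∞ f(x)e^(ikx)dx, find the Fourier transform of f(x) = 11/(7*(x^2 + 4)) 11*pi*exp(-2*Abs(k))/14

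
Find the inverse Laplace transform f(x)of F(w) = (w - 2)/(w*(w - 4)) exp(2*x)*cosh(2*x)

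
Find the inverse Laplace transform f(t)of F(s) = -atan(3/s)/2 -sin(3*t)/(2*t)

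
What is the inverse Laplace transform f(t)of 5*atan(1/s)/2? 5*sin(t)/(2*t)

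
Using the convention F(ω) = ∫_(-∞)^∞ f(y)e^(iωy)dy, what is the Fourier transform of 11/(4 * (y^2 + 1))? 11 * pi * exp(-Abs(ω))/4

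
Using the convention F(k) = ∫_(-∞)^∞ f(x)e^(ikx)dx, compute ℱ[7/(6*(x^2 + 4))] 7*pi*exp(-2*Abs(k))/12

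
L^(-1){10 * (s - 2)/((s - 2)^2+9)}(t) 10 * exp(2 * t) * cos(3 * t)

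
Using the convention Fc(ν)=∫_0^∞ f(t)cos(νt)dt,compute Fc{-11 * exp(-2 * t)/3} -22/(3 * ν^2 + 12)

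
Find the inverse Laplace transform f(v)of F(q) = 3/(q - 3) 3*exp(3*v)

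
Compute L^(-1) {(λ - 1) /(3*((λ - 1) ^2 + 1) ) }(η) exp(η)*cos(η) /3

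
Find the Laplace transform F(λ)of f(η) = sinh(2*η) 2/(λ^2 - 4)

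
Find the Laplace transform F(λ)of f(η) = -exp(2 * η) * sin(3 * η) -3/((λ - 2)^2 + 9)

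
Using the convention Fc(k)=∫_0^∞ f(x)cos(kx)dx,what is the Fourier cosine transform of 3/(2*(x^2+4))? 3*pi*exp(-2*k)/8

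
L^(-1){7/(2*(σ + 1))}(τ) 7*exp(-τ)/2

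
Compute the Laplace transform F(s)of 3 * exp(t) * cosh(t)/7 3 * (s - 1)/(7 * s * (s - 2))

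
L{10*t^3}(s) 60/s^4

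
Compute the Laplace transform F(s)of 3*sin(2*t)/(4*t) 3*atan(2/s)/4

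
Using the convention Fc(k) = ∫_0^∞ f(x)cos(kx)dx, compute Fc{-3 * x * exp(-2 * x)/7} 3 * (k^2 - 4)/(7 * (k^2 + 4)^2)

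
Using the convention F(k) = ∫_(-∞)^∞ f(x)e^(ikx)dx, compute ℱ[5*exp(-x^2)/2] 5*sqrt(pi)*exp(-k^2/4)/2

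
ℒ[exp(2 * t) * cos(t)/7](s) (s - 2)/(7 * ((s - 2)^2+1))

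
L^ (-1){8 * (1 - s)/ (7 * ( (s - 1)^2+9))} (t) -8 * exp (t) * cos (3 * t)/7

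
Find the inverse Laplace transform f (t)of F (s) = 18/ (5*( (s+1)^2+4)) 9*exp (-t)*sin (2*t)/5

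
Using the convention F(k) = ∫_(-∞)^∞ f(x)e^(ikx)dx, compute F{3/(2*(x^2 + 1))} 3*pi*exp(-Abs(k))/2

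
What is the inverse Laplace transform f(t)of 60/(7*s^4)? 10*t^3/7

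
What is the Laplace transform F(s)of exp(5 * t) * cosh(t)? (s - 5)/((s - 5)^2 - 1)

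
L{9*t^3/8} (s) 27/ (4*s^4)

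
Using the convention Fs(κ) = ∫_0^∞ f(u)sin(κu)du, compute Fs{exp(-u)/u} atan(κ)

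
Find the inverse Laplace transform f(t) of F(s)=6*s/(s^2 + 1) 6*cos(t) 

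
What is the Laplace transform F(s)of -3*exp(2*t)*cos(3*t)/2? 3*(2 - s)/(2*((s - 2)^2 + 9))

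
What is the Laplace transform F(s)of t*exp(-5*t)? (s+5)^(-2)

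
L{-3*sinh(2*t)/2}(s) -3/(s^2 - 4)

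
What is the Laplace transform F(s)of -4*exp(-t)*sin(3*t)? -12/((s+1)^2+9)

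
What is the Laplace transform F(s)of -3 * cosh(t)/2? -3 * s/(2 * s^2 - 2)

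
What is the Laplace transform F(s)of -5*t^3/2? -15/s^4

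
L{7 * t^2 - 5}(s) 14/s^3 - 5/s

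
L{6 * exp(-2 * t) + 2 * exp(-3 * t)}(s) 6/(s + 2) + 2/(s + 3)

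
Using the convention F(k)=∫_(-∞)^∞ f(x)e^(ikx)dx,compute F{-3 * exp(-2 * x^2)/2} -3 * sqrt(2) * sqrt(pi) * exp(-k^2/8)/4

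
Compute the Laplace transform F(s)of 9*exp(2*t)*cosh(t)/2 9*(s - 2)/(2*((s - 2)^2 - 1))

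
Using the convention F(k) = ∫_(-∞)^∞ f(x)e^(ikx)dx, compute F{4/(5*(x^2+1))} 4*pi*exp(-Abs(k))/5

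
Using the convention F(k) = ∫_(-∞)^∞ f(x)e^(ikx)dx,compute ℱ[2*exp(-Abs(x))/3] 4/(3*(k^2+1))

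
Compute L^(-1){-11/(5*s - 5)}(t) -11*exp(t)/5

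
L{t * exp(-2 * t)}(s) (s + 2)^(-2)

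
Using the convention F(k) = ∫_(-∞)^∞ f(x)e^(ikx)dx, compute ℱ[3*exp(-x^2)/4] 3*sqrt(pi)*exp(-k^2/4)/4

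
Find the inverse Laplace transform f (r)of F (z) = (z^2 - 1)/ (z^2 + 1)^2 r * cos (r)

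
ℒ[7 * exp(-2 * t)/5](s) 7/(5 * (s + 2))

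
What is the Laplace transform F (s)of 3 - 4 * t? 3/s - 4/s^2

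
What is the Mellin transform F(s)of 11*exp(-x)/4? 11*gamma(s)/4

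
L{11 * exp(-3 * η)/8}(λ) 11/(8 * (λ + 3))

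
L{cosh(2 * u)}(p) p/(p^2-4)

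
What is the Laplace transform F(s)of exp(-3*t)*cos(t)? (s + 3)/((s + 3)^2 + 1)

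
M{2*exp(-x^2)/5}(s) gamma(s/2)/5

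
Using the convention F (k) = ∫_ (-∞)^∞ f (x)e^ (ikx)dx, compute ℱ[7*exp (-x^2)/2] 7*sqrt (pi)*exp (-k^2/4)/2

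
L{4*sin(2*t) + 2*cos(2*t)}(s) 8/(s^2 + 4) + 2*s/(s^2 + 4)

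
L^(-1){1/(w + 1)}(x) exp(-x)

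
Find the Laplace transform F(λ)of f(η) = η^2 2/λ^3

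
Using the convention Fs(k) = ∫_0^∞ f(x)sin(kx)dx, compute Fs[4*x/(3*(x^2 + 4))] 2*pi*exp(-2*k)/3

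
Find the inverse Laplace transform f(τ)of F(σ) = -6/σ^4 -τ^3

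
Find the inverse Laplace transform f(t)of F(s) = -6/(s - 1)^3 -3*t^2*exp(t)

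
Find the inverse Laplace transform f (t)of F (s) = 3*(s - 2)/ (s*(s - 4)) 3*exp (2*t)*cosh (2*t)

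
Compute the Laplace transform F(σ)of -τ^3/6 -1/σ^4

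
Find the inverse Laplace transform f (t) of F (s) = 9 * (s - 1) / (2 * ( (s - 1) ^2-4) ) 9 * exp (t) * cosh (2 * t) /2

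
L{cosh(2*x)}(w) w/(w^2 - 4)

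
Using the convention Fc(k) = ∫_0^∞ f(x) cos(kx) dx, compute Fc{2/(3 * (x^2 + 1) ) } pi * exp(-k) /3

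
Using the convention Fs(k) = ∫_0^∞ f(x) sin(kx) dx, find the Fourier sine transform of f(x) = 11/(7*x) 11*pi/14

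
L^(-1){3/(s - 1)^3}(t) 3*t^2*exp(t)/2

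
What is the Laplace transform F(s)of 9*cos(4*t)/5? 9*s/(5*(s^2 + 16))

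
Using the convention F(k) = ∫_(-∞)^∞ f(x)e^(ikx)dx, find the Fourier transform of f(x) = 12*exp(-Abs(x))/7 24/(7*(k^2 + 1))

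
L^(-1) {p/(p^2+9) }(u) cos(3 * u) 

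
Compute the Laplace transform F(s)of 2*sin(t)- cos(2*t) 2/(s^2 + 1)- s/(s^2 + 4)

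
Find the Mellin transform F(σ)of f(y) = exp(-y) gamma(σ)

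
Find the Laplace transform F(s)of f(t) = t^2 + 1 1/s + 2/s^3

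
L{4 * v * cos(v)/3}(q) 4 * (q^2 - 1)/(3 * (q^2 + 1)^2)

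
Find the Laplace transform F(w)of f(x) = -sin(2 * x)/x -atan(2/w)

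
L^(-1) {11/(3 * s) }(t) 11/3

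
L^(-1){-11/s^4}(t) -11*t^3/6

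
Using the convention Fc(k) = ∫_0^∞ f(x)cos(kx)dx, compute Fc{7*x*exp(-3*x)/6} 7*(9 - k^2)/(6*(k^2 + 9)^2)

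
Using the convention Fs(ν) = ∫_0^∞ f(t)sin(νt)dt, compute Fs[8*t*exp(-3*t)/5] 48*ν/(5*(ν^2 + 9)^2)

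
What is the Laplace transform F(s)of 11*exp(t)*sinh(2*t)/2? 11/((s - 1)^2 - 4)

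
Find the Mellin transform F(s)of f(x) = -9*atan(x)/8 9*pi*sec(pi*s/2)/(16*s)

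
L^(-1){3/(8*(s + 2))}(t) 3*exp(-2*t)/8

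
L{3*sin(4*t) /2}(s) 6/(s^2 + 16) 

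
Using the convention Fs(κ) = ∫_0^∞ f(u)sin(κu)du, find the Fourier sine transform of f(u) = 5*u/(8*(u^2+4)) 5*pi*exp(-2*κ)/16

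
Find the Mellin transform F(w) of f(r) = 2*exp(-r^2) gamma(w/2) 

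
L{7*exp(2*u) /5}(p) 7/(5*(p - 2) ) 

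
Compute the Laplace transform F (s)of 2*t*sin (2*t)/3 8*s/ (3*(s^2 + 4)^2)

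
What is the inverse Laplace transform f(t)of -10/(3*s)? -10/3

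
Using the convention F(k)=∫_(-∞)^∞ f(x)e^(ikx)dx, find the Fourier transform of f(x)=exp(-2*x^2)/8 sqrt(2)*sqrt(pi)*exp(-k^2/8)/16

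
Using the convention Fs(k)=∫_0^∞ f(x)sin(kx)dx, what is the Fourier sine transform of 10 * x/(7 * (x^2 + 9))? 5 * pi * exp(-3 * k)/7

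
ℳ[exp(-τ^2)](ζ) gamma(ζ/2)/2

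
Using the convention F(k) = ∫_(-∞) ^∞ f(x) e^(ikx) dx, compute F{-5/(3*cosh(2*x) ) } -5*pi/(6*cosh(pi*k/4) ) 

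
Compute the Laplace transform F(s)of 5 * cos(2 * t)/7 5 * s/(7 * (s^2+4))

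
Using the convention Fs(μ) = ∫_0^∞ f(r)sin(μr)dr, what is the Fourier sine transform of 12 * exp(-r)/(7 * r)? 12 * atan(μ)/7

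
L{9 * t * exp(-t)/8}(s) 9/(8 * (s + 1)^2)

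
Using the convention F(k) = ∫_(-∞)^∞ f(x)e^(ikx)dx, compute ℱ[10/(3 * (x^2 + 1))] 10 * pi * exp(-Abs(k))/3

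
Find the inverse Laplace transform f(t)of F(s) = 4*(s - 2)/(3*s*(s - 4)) 4*exp(2*t)*cosh(2*t)/3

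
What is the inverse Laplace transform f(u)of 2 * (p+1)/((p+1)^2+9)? 2 * exp(-u) * cos(3 * u)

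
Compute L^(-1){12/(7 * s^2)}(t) 12 * t/7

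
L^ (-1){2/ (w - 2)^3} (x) x^2*exp (2*x)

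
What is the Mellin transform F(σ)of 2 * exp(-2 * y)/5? 2^(1 - σ) * gamma(σ)/5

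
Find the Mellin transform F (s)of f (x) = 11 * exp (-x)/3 11 * gamma (s)/3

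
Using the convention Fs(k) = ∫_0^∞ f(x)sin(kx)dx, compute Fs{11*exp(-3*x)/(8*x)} 11*atan(k/3)/8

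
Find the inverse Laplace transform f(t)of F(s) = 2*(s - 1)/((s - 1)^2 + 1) 2*exp(t)*cos(t)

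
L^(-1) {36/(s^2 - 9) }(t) 12*sinh(3*t) 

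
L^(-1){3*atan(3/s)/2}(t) 3*sin(3*t)/(2*t)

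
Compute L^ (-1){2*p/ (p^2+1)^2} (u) u*sin (u)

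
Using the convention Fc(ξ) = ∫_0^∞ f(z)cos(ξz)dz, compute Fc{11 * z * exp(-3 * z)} 11 * (9 - ξ^2)/(ξ^2 + 9)^2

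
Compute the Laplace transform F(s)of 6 6/s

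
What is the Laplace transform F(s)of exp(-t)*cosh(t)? (s + 1)/(s*(s + 2))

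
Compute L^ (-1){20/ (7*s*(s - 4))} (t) 10*exp (2*t)*sinh (2*t)/7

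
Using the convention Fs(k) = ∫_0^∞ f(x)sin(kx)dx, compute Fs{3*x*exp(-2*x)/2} 6*k/(k^2+4)^2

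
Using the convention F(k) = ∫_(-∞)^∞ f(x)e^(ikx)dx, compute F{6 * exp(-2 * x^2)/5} 3 * sqrt(2) * sqrt(pi) * exp(-k^2/8)/5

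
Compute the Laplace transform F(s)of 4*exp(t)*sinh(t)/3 4/(3*s*(s - 2))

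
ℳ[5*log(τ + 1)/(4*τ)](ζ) -5*pi*csc(pi*ζ)/(4*ζ - 4)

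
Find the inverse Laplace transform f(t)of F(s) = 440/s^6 11 * t^5/3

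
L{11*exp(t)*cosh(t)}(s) 11*(s - 1)/(s*(s - 2))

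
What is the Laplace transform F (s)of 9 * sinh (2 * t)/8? 9/ (4 * (s^2 - 4))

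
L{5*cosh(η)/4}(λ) 5*λ/(4*(λ^2 - 1))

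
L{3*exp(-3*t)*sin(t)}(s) 3/((s + 3)^2 + 1)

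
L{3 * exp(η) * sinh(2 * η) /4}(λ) 3/(2 * ((λ - 1) ^2 - 4) ) 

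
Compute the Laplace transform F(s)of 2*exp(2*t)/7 2/(7*(s - 2))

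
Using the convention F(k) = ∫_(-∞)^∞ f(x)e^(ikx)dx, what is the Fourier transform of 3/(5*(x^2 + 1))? 3*pi*exp(-Abs(k))/5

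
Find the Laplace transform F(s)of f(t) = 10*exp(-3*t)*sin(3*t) 30/((s + 3)^2 + 9)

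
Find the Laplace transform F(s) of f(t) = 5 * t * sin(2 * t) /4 5 * s/(s^2 + 4) ^2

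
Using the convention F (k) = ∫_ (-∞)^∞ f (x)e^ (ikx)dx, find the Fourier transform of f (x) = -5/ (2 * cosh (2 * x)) -5 * pi/ (4 * cosh (pi * k/4))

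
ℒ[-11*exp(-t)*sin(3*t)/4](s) -33/(4*(s + 1)^2 + 36)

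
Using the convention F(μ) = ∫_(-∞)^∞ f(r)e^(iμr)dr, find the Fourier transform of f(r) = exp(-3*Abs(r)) 6/(μ^2 + 9)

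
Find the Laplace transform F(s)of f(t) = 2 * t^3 12/s^4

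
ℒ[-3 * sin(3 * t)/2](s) -9/(2 * s^2 + 18)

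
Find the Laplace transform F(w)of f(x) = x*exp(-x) (w + 1)^(-2)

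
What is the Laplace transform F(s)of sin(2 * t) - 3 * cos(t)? 2/(s^2 + 4) - 3 * s/(s^2 + 1)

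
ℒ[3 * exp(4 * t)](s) 3/(s - 4)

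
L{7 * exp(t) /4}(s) 7/(4 * (s - 1) ) 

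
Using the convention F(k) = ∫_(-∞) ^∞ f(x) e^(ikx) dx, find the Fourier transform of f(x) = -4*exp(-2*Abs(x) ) -16/(k^2 + 4) 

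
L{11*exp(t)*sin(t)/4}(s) 11/(4*((s - 1)^2+1))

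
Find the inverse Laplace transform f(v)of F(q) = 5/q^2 5*v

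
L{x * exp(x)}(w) (w - 1)^(-2)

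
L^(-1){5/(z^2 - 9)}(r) 5 * sinh(3 * r)/3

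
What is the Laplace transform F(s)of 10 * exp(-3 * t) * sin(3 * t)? 30/((s+3)^2+9)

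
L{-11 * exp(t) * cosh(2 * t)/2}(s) 11 * (1 - s)/(2 * ((s - 1)^2 - 4))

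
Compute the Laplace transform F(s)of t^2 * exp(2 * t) 2/(s - 2)^3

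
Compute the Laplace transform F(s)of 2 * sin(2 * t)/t 2 * atan(2/s)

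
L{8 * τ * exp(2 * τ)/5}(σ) 8/(5 * (σ - 2)^2)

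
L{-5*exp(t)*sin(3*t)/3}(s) -5/((s - 1)^2+9)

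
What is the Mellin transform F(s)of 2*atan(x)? -pi*sec(pi*s/2)/s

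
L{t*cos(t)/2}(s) (s^2-1)/(2*(s^2+1)^2)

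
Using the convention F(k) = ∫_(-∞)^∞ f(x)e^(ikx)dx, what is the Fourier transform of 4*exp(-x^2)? 4*sqrt(pi)*exp(-k^2/4)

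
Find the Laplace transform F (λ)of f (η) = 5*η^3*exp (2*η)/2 15/ (λ - 2)^4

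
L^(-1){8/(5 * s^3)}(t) 4 * t^2/5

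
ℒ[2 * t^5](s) 240/s^6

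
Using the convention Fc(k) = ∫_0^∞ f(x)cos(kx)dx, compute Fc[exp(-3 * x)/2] 3/(2 * (k^2 + 9))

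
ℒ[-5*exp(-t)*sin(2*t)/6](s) -5/(3*(s+1)^2+12)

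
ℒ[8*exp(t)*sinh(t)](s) 8/(s*(s - 2))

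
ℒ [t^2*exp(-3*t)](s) 2/(s + 3)^3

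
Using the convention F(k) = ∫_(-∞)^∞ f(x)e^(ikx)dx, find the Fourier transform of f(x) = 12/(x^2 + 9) 4 * pi * exp(-3 * Abs(k))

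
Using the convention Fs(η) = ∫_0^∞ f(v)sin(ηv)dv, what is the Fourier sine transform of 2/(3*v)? pi/3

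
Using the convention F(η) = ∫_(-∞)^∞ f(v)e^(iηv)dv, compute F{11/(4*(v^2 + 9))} 11*pi*exp(-3*Abs(η))/12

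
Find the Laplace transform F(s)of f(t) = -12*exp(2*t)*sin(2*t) -24/((s - 2)^2 + 4)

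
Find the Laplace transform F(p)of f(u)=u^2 2/p^3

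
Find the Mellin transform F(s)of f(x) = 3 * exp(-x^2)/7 3 * gamma(s/2)/14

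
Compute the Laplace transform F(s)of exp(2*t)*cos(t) (s - 2)/((s - 2)^2 + 1)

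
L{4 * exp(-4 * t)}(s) 4/(s + 4)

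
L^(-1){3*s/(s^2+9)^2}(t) t*sin(3*t)/2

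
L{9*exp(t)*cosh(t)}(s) 9*(s - 1)/(s*(s - 2))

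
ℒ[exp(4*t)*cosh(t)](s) (s - 4)/((s - 4)^2-1)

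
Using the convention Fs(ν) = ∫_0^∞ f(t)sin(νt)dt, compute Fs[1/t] pi/2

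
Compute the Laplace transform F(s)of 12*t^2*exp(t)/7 24/(7*(s - 1)^3)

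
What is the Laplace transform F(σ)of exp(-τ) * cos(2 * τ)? (σ + 1)/((σ + 1)^2 + 4)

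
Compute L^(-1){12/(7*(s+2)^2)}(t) 12*t*exp(-2*t)/7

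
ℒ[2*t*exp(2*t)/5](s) 2/(5*(s - 2)^2)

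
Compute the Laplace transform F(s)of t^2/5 2/(5*s^3)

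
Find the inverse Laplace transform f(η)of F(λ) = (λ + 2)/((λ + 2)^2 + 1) exp(-2 * η) * cos(η)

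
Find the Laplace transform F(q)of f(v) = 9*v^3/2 27/q^4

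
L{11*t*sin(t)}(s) 22*s/(s^2 + 1)^2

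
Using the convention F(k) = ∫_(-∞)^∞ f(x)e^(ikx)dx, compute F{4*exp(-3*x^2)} 4*sqrt(3)*sqrt(pi)*exp(-k^2/12)/3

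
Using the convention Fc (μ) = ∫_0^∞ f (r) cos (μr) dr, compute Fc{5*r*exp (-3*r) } 5*(9 - μ^2) / (μ^2 + 9) ^2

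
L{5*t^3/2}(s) 15/s^4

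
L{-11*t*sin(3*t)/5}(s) -66*s/(5*(s^2 + 9)^2)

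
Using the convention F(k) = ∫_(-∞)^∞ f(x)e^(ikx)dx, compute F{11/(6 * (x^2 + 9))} 11 * pi * exp(-3 * Abs(k))/18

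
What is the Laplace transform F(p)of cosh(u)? p/(p^2 - 1)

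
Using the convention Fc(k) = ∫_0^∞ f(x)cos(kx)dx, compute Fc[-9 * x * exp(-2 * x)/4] 9 * (k^2 - 4)/(4 * (k^2 + 4)^2)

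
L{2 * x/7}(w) 2/(7 * w^2)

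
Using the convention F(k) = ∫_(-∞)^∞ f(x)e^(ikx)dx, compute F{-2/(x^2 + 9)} -2*pi*exp(-3*Abs(k))/3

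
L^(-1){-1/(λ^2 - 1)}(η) -sinh(η)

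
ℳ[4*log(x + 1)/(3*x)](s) -4*pi*csc(pi*s)/(3*s - 3)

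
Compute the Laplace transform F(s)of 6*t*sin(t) 12*s/(s^2 + 1)^2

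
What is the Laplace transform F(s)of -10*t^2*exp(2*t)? -20/(s - 2)^3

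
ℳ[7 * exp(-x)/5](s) 7 * gamma(s)/5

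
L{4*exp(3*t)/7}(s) 4/(7*(s - 3))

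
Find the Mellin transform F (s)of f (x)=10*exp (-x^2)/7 5*gamma (s/2)/7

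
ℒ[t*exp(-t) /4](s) 1/(4*(s + 1) ^2) 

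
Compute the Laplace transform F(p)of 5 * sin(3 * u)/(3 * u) 5 * atan(3/p)/3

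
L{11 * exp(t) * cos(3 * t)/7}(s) 11 * (s - 1)/(7 * ((s - 1)^2 + 9))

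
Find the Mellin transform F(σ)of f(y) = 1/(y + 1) pi*csc(pi*σ)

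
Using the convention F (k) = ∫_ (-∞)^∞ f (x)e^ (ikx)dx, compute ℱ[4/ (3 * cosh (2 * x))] 2 * pi/ (3 * cosh (pi * k/4))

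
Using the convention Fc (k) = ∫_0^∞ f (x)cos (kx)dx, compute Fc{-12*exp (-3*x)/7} -36/ (7*k^2+63)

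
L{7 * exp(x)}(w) 7/(w - 1)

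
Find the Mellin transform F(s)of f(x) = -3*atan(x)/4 3*pi*sec(pi*s/2)/(8*s)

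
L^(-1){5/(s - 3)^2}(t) 5*t*exp(3*t)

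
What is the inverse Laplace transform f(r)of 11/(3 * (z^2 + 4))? 11 * sin(2 * r)/6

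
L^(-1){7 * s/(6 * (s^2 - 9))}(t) 7 * cosh(3 * t)/6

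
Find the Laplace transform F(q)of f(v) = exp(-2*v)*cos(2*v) (q + 2)/((q + 2)^2 + 4)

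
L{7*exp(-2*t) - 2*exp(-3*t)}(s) 7/(s+2) - 2/(s+3)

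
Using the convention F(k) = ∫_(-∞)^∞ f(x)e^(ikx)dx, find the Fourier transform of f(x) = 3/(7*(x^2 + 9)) pi*exp(-3*Abs(k))/7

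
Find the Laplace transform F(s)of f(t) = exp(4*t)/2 1/(2*(s - 4))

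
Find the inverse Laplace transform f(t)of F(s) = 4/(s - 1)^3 2*t^2*exp(t)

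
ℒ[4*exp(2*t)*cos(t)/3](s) 4*(s - 2)/(3*((s - 2)^2 + 1))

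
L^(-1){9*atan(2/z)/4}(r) 9*sin(2*r)/(4*r)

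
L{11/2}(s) 11/(2*s)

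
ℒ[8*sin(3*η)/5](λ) 24/(5*(λ^2 + 9))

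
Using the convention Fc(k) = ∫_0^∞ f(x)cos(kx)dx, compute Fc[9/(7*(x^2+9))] 3*pi*exp(-3*k)/14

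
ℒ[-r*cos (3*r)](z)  (9 - z^2)/ (z^2+9)^2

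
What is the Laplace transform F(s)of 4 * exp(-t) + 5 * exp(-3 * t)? 5/(s + 3) + 4/(s + 1)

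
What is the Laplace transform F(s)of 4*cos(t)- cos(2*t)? 4*s/(s^2 + 1)- s/(s^2 + 4)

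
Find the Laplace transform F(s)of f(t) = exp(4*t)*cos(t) (s - 4)/((s - 4)^2 + 1)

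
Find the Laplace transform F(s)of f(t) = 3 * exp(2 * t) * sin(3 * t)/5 9/(5 * ((s - 2)^2 + 9))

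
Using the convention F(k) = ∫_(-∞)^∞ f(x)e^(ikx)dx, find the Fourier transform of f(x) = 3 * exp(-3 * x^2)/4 sqrt(3) * sqrt(pi) * exp(-k^2/12)/4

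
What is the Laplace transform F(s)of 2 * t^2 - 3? 4/s^3 - 3/s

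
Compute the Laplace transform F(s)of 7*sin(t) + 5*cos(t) 7/(s^2 + 1) + 5*s/(s^2 + 1)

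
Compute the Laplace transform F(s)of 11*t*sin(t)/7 22*s/(7*(s^2 + 1)^2)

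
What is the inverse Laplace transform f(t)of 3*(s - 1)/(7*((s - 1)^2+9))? 3*exp(t)*cos(3*t)/7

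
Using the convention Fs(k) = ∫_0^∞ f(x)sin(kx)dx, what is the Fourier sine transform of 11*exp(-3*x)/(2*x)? 11*atan(k/3)/2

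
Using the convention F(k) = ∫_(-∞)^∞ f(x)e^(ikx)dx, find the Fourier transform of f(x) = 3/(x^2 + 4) 3*pi*exp(-2*Abs(k))/2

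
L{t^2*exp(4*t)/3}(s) 2/(3*(s - 4)^3)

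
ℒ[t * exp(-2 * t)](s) (s + 2)^(-2)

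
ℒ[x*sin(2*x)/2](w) 2*w/(w^2 + 4)^2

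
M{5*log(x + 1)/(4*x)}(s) -5*pi*csc(pi*s)/(4*s - 4)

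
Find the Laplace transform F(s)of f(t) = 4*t 4/s^2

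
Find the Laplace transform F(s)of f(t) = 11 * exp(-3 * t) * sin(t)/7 11/(7 * ((s + 3)^2 + 1))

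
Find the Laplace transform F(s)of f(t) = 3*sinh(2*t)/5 6/(5*(s^2 - 4))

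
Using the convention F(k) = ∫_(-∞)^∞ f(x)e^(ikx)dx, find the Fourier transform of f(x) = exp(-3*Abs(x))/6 1/(k^2+9)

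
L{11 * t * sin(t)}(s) 22 * s/(s^2 + 1)^2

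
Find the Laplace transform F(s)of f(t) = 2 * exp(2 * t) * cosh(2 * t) 2 * (s - 2)/(s * (s - 4))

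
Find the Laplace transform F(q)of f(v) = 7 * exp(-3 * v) 7/(q + 3)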